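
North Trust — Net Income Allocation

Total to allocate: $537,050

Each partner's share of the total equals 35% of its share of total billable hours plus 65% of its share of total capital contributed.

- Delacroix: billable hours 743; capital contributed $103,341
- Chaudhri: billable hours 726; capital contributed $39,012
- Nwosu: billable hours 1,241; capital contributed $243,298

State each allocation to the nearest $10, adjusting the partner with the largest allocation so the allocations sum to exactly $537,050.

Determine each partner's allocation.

Delacroix: $145,080 · Chaudhri: $85,670 · Nwosu: $306,300

Billable hours total 2,710; capital contributed total 385,651.
Blended shares (35% billable hours + 65% capital contributed): Delacroix 0.2701; Chaudhri 0.1595; Nwosu 0.5703.
Unrounded shares: Delacroix 145,076.92; Chaudhri 85,668.64; Nwosu 306,304.44.
After rounding ($10): Delacroix $145,080; Chaudhri $85,670; Nwosu $306,300. Sum = $537,050.
No rounding difference to absorb.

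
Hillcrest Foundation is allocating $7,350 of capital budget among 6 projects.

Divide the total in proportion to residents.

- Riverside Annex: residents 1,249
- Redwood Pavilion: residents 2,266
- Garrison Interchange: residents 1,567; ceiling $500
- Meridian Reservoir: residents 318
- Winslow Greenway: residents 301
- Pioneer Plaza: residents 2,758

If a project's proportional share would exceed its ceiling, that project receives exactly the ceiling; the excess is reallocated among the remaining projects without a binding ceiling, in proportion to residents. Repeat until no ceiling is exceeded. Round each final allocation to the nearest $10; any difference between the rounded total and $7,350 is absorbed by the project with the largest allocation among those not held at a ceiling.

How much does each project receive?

Riverside Annex: $1,240 · Redwood Pavilion: $2,250 · Garrison Interchange: $500 · Meridian Reservoir: $320 · Winslow Greenway: $300 · Pioneer Plaza: $2,740

Combined residents = 8,459.
Pro-rata shares before constraints: Riverside Annex 1,085.25; Redwood Pavilion 1,968.92; Garrison Interchange 1,361.56; Meridian Reservoir 276.31; Winslow Greenway 261.54; Pioneer Plaza 2,396.42.
Held at cap: Garrison Interchange ($500); balance $6,850 reallocated over remaining residents 6,892.
Shares after redistribution: Riverside Annex 1,241.39 → $1,240; Redwood Pavilion 2,252.19 → $2,250; Meridian Reservoir 316.06 → $320; Winslow Greenway 299.17 → $300; Pioneer Plaza 2,741.19 → $2,740.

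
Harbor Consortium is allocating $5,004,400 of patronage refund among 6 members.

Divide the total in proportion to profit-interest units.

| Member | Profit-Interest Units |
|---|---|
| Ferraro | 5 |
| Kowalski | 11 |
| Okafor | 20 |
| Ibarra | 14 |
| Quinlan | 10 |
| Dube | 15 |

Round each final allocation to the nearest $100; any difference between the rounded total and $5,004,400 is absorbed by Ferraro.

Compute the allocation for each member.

Ferraro: $333,500 · Kowalski: $734,000 · Okafor: $1,334,500 · Ibarra: $934,200 · Quinlan: $667,300 · Dube: $1,000,900

Combined profit-interest units = 75.
Proportional shares: Ferraro 5/75 × $5,004,400 = 333,626.67; Kowalski 11/75 × $5,004,400 = 733,978.67; Okafor 20/75 × $5,004,400 = 1,334,506.67; Ibarra 14/75 × $5,004,400 = 934,154.67; Quinlan 10/75 × $5,004,400 = 667,253.33; Dube 15/75 × $5,004,400 = 1,000,880.00.
At nearest $100: Ferraro $333,600; Kowalski $734,000; Okafor $1,334,500; Ibarra $934,200; Quinlan $667,300; Dube $1,000,900. Sum = $5,004,500.
Difference $5,004,400 − $5,004,500 = −$100 applied to Ferraro: Ferraro becomes $333,500.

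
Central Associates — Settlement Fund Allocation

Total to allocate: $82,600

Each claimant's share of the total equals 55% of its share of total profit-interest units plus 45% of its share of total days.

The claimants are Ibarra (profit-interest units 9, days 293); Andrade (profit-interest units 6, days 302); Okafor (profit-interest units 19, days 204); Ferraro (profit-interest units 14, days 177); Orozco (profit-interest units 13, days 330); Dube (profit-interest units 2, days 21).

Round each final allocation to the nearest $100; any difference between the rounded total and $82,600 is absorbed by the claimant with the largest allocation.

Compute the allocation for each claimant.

Ibarra: $14,700; Andrade: $12,800; Okafor: $19,400; Ferraro: $15,100; Orozco: $18,600; Dube: $2,000

Profit-interest units total 63; days total 1,327.
Blended shares (55% profit-interest units + 45% days): Ibarra 0.1779; Andrade 0.1548; Okafor 0.2351; Ferraro 0.1822; Orozco 0.2254; Dube 0.0246.
Raw shares: Ibarra 14,697.09; Andrade 12,785.85; Okafor 19,415.26; Ferraro 15,053.42; Orozco 18,617.93; Dube 2,030.44.
After rounding ($100): Ibarra $14,700; Andrade $12,800; Okafor $19,400; Ferraro $15,100; Orozco $18,600; Dube $2,000. Sum = $82,600.
No rounding difference to absorb.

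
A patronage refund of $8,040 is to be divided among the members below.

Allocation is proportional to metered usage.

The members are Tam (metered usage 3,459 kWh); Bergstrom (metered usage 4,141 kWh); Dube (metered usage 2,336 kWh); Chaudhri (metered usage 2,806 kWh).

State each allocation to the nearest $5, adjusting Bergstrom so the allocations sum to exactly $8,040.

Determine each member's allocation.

Combined metered usage = 12,742.
Unrounded shares: Tam 3,459/12,742 × $8,040 = 2,182.57; Bergstrom 4,141/12,742 × $8,040 = 2,612.91; Dube 2,336/12,742 × $8,040 = 1,473.98; Chaudhri 2,806/12,742 × $8,040 = 1,770.54.
After rounding ($5): Tam $2,185; Bergstrom $2,615; Dube $1,475; Chaudhri $1,770. Sum = $8,045.
Difference $8,040 − $8,045 = −$5 applied to Bergstrom: Bergstrom becomes $2,610.

Tam: $2,185; Bergstrom: $2,610; Dube: $1,475; Chaudhri: $1,770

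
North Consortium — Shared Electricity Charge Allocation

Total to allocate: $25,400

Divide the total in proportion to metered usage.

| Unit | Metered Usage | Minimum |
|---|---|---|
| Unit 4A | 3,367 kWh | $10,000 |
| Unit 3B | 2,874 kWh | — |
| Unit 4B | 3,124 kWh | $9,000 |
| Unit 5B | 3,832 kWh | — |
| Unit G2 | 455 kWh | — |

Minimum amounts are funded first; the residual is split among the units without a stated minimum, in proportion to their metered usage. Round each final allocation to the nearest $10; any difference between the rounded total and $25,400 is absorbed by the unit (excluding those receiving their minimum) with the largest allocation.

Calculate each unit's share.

Unit 4A: $10,000; Unit 3B: $2,570; Unit 4B: $9,000; Unit 5B: $3,420; Unit G2: $410

Fund the minimums — Unit 4A $10,000; Unit 4B $9,000. Remaining pool $6,400.
Remaining pool split over remaining metered usage 7,161: Unit 3B 2,568.58 → $2,570; Unit 5B 3,424.77 → $3,420; Unit G2 406.65 → $410.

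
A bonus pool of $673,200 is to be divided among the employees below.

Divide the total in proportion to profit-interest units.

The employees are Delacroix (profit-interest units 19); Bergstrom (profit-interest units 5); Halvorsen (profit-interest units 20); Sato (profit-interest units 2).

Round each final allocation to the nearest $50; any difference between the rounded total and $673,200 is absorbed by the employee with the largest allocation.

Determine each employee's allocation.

Profit-interest units total: 46.
Proportional shares: Delacroix 19/46 × $673,200 = 278,060.87; Bergstrom 5/46 × $673,200 = 73,173.91; Halvorsen 20/46 × $673,200 = 292,695.65; Sato 2/46 × $673,200 = 29,269.57.
Rounded to nearest $50: Delacroix $278,050; Bergstrom $73,150; Halvorsen $292,700; Sato $29,250. Sum = $673,150.
Difference $673,200 − $673,150 = +$50 applied to largest allocation (Halvorsen): Halvorsen becomes $292,750.

Delacroix: $278,050 · Bergstrom: $73,150 · Halvorsen: $292,750 · Sato: $29,250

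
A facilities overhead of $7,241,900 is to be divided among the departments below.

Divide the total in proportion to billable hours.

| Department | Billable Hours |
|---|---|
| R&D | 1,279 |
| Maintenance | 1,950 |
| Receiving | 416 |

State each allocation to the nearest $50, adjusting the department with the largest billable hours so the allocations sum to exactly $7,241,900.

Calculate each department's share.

Combined billable hours = 3,645.
Proportional shares: R&D 1,279/3,645 × $7,241,900 = 2,541,122.11; Maintenance 1,950/3,645 × $7,241,900 = 3,874,267.49; Receiving 416/3,645 × $7,241,900 = 826,510.40.
At nearest $50: R&D $2,541,100; Maintenance $3,874,250; Receiving $826,500. Sum = $7,241,850.
Difference $7,241,900 − $7,241,850 = +$50 applied to largest billable hours (Maintenance): Maintenance becomes $3,874,300.

R&D: $2,541,100 | Maintenance: $3,874,300 | Receiving: $826,500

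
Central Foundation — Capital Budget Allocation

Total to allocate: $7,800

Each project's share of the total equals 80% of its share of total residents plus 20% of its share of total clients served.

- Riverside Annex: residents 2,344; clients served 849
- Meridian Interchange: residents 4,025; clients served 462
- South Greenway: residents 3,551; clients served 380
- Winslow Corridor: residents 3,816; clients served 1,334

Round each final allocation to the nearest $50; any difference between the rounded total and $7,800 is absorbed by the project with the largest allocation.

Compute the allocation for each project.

Residents total 13,736; clients served total 3,025.
Combined weights (80% residents + 20% clients served): Riverside Annex 0.1926; Meridian Interchange 0.2650; South Greenway 0.2319; Winslow Corridor 0.3104.
Proportional shares: Riverside Annex 1,502.67; Meridian Interchange 2,066.73; South Greenway 1,809.12; Winslow Corridor 2,421.48.
Rounded to nearest $50: Riverside Annex $1,500; Meridian Interchange $2,050; South Greenway $1,800; Winslow Corridor $2,400. Sum = $7,750.
Difference $7,800 − $7,750 = +$50 applied to largest allocation (Winslow Corridor): Winslow Corridor becomes $2,450.

Riverside Annex: $1,500; Meridian Interchange: $2,050; South Greenway: $1,800; Winslow Corridor: $2,450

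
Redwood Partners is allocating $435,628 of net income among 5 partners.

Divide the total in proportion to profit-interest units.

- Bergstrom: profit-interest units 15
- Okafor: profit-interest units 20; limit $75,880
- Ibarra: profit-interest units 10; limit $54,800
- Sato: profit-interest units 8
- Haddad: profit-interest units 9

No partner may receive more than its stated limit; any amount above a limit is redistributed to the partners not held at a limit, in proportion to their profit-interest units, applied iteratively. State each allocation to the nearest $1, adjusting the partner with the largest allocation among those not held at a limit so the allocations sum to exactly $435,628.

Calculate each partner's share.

Total profit-interest units = 62.
Proportional shares (ignoring caps): Bergstrom 105,393.87; Okafor 140,525.16; Ibarra 70,262.58; Sato 56,210.06; Haddad 63,236.32.
Capped: Okafor ($75,880), Ibarra ($54,800); balance $304,948 reallocated over remaining profit-interest units 32.
Redistributed shares: Bergstrom 142,944.38 → $142,944; Sato 76,237.00 → $76,237; Haddad 85,766.62 → $85,767.

Bergstrom: $142,944; Okafor: $75,880; Ibarra: $54,800; Sato: $76,237; Haddad: $85,767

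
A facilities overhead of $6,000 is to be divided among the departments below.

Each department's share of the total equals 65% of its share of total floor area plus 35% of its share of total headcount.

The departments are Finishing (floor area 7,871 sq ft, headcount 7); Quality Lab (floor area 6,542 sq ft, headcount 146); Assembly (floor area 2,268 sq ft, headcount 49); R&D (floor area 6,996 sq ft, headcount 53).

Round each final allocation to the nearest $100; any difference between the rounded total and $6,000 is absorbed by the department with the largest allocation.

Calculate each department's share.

Finishing: $1,400 | Quality Lab: $2,200 | Assembly: $800 | R&D: $1,600

Totals — floor area 23,677, headcount 255.
Blended shares (65% floor area + 35% headcount): Finishing 0.2257; Quality Lab 0.3800; Assembly 0.1295; R&D 0.2648.
Proportional shares: Finishing 1,354.13; Quality Lab 2,279.93; Assembly 777.11; R&D 1,588.83.
At nearest $100: Finishing $1,400; Quality Lab $2,300; Assembly $800; R&D $1,600. Sum = $6,100.
Difference $6,000 − $6,100 = −$100 applied to largest allocation (Quality Lab): Quality Lab becomes $2,200.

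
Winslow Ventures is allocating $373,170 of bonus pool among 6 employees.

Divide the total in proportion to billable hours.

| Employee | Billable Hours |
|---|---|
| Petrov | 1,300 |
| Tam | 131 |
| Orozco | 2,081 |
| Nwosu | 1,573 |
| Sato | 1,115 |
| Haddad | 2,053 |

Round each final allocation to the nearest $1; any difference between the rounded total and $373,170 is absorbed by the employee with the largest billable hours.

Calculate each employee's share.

Petrov: $58,781 · Tam: $5,923 · Orozco: $94,096 · Nwosu: $71,125 · Sato: $50,416 · Haddad: $92,829

Combined billable hours = 8,253.
Unrounded shares: Petrov 1,300/8,253 × $373,170 = 58,781.17; Tam 131/8,253 × $373,170 = 5,923.33; Orozco 2,081/8,253 × $373,170 = 94,095.09; Nwosu 1,573/8,253 × $373,170 = 71,125.22; Sato 1,115/8,253 × $373,170 = 50,416.16; Haddad 2,053/8,253 × $373,170 = 92,829.03.
At nearest $1: Petrov $58,781; Tam $5,923; Orozco $94,095; Nwosu $71,125; Sato $50,416; Haddad $92,829. Sum = $373,169.
Difference $373,170 − $373,169 = +$1 applied to largest billable hours (Orozco): Orozco becomes $94,096.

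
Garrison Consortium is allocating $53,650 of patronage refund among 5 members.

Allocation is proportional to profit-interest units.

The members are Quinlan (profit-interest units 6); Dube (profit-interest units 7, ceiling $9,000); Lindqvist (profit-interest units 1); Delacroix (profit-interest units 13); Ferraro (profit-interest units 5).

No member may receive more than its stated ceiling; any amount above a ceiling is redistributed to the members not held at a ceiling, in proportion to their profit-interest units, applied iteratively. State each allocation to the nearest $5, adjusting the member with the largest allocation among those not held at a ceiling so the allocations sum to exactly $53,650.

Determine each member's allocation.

Quinlan: $10,715 | Dube: $9,000 | Lindqvist: $1,785 | Delacroix: $23,220 | Ferraro: $8,930

Combined profit-interest units = 32.
Pro-rata shares before constraints: Quinlan 10,059.38; Dube 11,735.94; Lindqvist 1,676.56; Delacroix 21,795.31; Ferraro 8,382.81.
Capped: Dube ($9,000); remaining pool $44,650 reallocated over remaining profit-interest units 25.
Redistributed shares: Quinlan 10,716.00 → $10,715; Lindqvist 1,786.00 → $1,785; Delacroix 23,218.00 → $23,220; Ferraro 8,930.00 → $8,930.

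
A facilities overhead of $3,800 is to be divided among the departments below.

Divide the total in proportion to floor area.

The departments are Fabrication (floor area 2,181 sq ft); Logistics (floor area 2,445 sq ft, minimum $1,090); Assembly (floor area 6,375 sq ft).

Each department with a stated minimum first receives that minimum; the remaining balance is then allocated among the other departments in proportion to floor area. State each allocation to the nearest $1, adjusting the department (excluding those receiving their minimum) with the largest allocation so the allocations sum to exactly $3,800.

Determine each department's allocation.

Guaranteed amounts: Logistics $1,090. Residual $2,710.
Residual split over remaining floor area 8,556: Fabrication 690.80 → $691; Assembly 2,019.20 → $2,019.

Fabrication: $691; Logistics: $1,090; Assembly: $2,019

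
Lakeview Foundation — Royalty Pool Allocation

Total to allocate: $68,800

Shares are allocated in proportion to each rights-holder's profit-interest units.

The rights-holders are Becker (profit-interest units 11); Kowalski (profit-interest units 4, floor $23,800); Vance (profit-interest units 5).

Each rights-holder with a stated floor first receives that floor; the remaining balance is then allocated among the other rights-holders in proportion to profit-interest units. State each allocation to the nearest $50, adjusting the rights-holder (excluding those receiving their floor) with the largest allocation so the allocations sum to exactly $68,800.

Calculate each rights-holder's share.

Minimums first: Kowalski $23,800. Remaining pool $45,000.
Remaining pool split over remaining profit-interest units 16: Becker 30,937.50 → $30,950; Vance 14,062.50 → $14,050.

Becker: $30,950; Kowalski: $23,800; Vance: $14,050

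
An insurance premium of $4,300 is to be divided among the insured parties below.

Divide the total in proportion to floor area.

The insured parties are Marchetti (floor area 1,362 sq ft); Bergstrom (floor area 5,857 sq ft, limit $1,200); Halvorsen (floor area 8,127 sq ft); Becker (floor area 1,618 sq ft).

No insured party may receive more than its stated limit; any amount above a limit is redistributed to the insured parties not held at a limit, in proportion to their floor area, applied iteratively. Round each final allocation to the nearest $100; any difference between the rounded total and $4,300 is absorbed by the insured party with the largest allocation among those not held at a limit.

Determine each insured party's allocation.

Marchetti: $400 · Bergstrom: $1,200 · Halvorsen: $2,200 · Becker: $500

Floor area total: 16,964.
Unconstrained shares: Marchetti 345.24; Bergstrom 1,484.62; Halvorsen 2,060.02; Becker 410.13.
Held at cap: Bergstrom ($1,200); remaining pool $3,100 reallocated over remaining floor area 11,107.
Shares after redistribution: Marchetti 380.14 → $400; Halvorsen 2,268.27 → $2,300; Becker 451.59 → $500.
Rounding difference −$100 applied to Halvorsen → $2,200.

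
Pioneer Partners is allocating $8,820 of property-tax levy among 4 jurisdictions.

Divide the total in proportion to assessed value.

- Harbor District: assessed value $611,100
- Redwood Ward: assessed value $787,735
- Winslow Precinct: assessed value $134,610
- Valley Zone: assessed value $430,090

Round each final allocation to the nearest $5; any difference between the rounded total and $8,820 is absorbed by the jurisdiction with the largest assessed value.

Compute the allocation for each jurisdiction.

Harbor District: $2,745 | Redwood Ward: $3,540 | Winslow Precinct: $605 | Valley Zone: $1,930

Sum of assessed value: 611,100 + 787,735 + 134,610 + 430,090 = 1,963,535.
Unrounded shares: Harbor District 2,745.00; Redwood Ward 3,538.43; Winslow Precinct 604.65; Valley Zone 1,931.92.
Rounded to nearest $5: Harbor District $2,745; Redwood Ward $3,540; Winslow Precinct $605; Valley Zone $1,930. Sum = $8,820.
No rounding difference to absorb.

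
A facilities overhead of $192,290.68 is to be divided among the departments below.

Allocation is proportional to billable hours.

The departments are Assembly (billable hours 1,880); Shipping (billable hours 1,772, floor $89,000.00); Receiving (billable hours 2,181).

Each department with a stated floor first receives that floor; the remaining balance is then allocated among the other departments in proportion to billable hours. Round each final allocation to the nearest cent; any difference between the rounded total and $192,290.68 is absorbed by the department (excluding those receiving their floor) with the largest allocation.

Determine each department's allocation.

Assembly: $47,817.40; Shipping: $89,000.00; Receiving: $55,473.28

Guaranteed amounts: Shipping $89,000.00. Remaining pool $103,290.68.
Remaining pool split over remaining billable hours 4,061: Assembly 47,817.4042 → $47,817.40; Receiving 55,473.2758 → $55,473.28.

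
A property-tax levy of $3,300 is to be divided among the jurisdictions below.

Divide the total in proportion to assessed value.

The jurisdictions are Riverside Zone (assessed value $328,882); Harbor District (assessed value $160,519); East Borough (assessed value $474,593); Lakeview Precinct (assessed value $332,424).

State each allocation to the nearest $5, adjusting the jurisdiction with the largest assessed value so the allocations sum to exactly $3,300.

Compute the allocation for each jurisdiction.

Total assessed value = 328,882 + 160,519 + 474,593 + 332,424 = 1,296,418.
Raw shares: Riverside Zone 837.16; Harbor District 408.60; East Borough 1,208.06; Lakeview Precinct 846.18.
After rounding ($5): Riverside Zone $835; Harbor District $410; East Borough $1,210; Lakeview Precinct $845. Sum = $3,300.
Sum already equals the total — no adjustment.

Riverside Zone: $835 · Harbor District: $410 · East Borough: $1,210 · Lakeview Precinct: $845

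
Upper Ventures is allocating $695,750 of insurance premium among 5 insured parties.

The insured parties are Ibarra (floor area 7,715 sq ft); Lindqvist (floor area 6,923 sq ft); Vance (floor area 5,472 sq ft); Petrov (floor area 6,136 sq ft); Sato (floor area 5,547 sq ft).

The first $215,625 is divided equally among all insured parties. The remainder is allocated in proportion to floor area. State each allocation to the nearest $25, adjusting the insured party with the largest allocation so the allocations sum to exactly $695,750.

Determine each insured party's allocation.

Ibarra: $159,625 | Lindqvist: $147,675 | Vance: $125,750 | Petrov: $135,800 | Sato: $126,900

Equal tier: $215,625 ÷ 5 = $43,125 apiece.
Remainder $480,125 by floor area (total 31,793): Ibarra 116,508.80 → $116,500; Lindqvist 104,548.34 → $104,550; Vance 82,635.93 → $82,625; Petrov 92,663.39 → $92,675; Sato 83,768.55 → $83,775.
Totals: Ibarra $43,125 + $116,500 = $159,625; Lindqvist $43,125 + $104,550 = $147,675; Vance $43,125 + $82,625 = $125,750; Petrov $43,125 + $92,675 = $135,800; Sato $43,125 + $83,775 = $126,900.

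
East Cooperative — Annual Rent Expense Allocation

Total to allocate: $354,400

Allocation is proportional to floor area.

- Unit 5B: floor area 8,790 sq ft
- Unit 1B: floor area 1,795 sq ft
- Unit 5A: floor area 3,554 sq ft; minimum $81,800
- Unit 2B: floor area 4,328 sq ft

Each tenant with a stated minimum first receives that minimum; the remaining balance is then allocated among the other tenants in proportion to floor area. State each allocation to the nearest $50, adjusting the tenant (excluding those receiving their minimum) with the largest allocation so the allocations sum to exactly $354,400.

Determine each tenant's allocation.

Unit 5B: $160,700 · Unit 1B: $32,800 · Unit 5A: $81,800 · Unit 2B: $79,100

Minimums first: Unit 5A $81,800. Residual $272,600.
Residual split over remaining floor area 14,913: Unit 5B 160,675.52 → $160,700; Unit 1B 32,811.44 → $32,800; Unit 2B 79,113.04 → $79,100.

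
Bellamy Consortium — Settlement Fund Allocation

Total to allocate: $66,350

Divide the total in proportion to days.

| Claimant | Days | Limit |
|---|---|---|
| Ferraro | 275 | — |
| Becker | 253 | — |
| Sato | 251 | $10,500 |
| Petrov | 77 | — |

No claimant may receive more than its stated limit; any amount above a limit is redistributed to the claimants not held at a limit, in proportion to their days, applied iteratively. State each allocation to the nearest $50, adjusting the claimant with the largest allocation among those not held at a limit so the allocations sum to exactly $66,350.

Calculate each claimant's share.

Ferraro: $25,400; Becker: $23,350; Sato: $10,500; Petrov: $7,100

Total days = 856.
Proportional shares (ignoring caps): Ferraro 21,315.71; Becker 19,610.46; Sato 19,455.43; Petrov 5,968.40.
Capped: Sato ($10,500); remaining pool $55,850 reallocated over remaining days 605.
Shares after redistribution: Ferraro 25,386.36 → $25,400; Becker 23,355.45 → $23,350; Petrov 7,108.18 → $7,100.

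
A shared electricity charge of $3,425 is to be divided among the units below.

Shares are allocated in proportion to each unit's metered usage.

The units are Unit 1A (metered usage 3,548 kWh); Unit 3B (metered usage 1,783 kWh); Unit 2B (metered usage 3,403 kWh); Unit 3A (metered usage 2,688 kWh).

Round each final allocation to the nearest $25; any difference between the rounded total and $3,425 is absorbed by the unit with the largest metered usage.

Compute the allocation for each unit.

Unit 1A: $1,075 · Unit 3B: $525 · Unit 2B: $1,025 · Unit 3A: $800

Metered usage total: 3,548 + 1,783 + 3,403 + 2,688 = 11,422.
Proportional shares: Unit 1A 1,063.90; Unit 3B 534.65; Unit 2B 1,020.42; Unit 3A 806.02.
At nearest $25: Unit 1A $1,075; Unit 3B $525; Unit 2B $1,025; Unit 3A $800. Sum = $3,425.
Rounded total matches; no reconciliation needed.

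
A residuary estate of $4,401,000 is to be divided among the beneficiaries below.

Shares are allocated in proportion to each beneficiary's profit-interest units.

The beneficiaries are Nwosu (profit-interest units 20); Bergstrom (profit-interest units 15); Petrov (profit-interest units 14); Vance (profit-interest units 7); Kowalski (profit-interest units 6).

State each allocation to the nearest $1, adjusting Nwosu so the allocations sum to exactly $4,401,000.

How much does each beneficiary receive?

Nwosu: $1,419,678 | Bergstrom: $1,064,758 | Petrov: $993,774 | Vance: $496,887 | Kowalski: $425,903

Sum of profit-interest units: 62.
Proportional shares: Nwosu 20/62 × $4,401,000 = 1,419,677.42; Bergstrom 15/62 × $4,401,000 = 1,064,758.06; Petrov 14/62 × $4,401,000 = 993,774.19; Vance 7/62 × $4,401,000 = 496,887.10; Kowalski 6/62 × $4,401,000 = 425,903.23.
Rounded to nearest $1: Nwosu $1,419,677; Bergstrom $1,064,758; Petrov $993,774; Vance $496,887; Kowalski $425,903. Sum = $4,400,999.
Difference $4,401,000 − $4,400,999 = +$1 applied to Nwosu: Nwosu becomes $1,419,678.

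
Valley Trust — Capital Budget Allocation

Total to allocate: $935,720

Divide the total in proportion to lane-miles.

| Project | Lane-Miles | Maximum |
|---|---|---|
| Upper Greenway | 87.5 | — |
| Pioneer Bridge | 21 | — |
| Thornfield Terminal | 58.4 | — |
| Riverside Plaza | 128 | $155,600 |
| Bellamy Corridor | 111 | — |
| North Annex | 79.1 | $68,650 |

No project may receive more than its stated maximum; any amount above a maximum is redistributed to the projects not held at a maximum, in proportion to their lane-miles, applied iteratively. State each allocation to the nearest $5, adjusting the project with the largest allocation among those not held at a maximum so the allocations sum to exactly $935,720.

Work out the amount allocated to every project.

Total lane-miles = 485.
Pro-rata shares before constraints: Upper Greenway 168,815.46; Pioneer Bridge 40,515.71; Thornfield Terminal 112,672.26; Riverside Plaza 246,952.91; Bellamy Corridor 214,154.47; North Annex 152,609.18.
Capped: Riverside Plaza ($155,600), North Annex ($68,650); remaining pool $711,470 reallocated over remaining lane-miles 277.9.
Shares after redistribution: Upper Greenway 224,014.48 → $224,015; Pioneer Bridge 53,763.48 → $53,765; Thornfield Terminal 149,513.67 → $149,515; Bellamy Corridor 284,178.37 → $284,180.
Rounding difference −$5 applied to Bellamy Corridor → $284,175.

Upper Greenway: $224,015 | Pioneer Bridge: $53,765 | Thornfield Terminal: $149,515 | Riverside Plaza: $155,600 | Bellamy Corridor: $284,175 | North Annex: $68,650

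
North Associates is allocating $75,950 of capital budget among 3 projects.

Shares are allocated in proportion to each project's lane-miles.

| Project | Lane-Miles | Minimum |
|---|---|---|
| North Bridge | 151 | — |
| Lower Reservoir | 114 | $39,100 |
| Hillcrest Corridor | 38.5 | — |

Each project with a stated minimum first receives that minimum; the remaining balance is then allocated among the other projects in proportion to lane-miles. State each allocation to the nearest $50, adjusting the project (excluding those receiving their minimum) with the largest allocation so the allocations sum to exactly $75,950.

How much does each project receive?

North Bridge: $29,350; Lower Reservoir: $39,100; Hillcrest Corridor: $7,500

Minimums first: Lower Reservoir $39,100. Residual $36,850.
Residual split over remaining lane-miles 189.5: North Bridge 29,363.32 → $29,350; Hillcrest Corridor 7,486.68 → $7,500.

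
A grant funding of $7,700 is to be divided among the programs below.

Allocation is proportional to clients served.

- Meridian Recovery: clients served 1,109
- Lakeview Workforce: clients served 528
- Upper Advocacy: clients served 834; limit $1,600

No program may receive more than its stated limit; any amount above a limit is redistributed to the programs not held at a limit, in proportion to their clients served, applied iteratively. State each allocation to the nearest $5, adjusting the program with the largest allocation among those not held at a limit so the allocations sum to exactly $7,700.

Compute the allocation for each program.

Clients served total: 2,471.
Pro-rata shares before constraints: Meridian Recovery 3,455.81; Lakeview Workforce 1,645.33; Upper Advocacy 2,598.87.
Held at cap: Upper Advocacy ($1,600); remaining pool $6,100 reallocated over remaining clients served 1,637.
Shares after redistribution: Meridian Recovery 4,132.498 → $4,130; Lakeview Workforce 1,967.502 → $1,970.

Meridian Recovery: $4,130 · Lakeview Workforce: $1,970 · Upper Advocacy: $1,600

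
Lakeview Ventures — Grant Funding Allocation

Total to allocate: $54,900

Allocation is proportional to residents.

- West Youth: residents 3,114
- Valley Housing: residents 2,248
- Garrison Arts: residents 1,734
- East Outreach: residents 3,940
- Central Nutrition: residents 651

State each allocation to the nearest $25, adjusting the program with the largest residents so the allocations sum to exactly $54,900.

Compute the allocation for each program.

West Youth: $14,625; Valley Housing: $10,550; Garrison Arts: $8,150; East Outreach: $18,525; Central Nutrition: $3,050

Combined residents = 3,114 + 2,248 + 1,734 + 3,940 + 651 = 11,687.
Unrounded shares: West Youth 14,628.10; Valley Housing 10,560.04; Garrison Arts 8,145.51; East Outreach 18,508.26; Central Nutrition 3,058.09.
After rounding ($25): West Youth $14,625; Valley Housing $10,550; Garrison Arts $8,150; East Outreach $18,500; Central Nutrition $3,050. Sum = $54,875.
Difference $54,900 − $54,875 = +$25 applied to largest residents (East Outreach): East Outreach becomes $18,525.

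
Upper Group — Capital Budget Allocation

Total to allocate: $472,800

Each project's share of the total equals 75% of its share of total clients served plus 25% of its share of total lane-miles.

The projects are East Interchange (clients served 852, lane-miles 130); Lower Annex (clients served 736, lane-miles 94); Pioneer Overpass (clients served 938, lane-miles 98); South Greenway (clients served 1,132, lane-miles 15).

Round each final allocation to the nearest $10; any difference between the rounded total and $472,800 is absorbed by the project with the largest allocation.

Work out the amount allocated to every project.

Clients served total 3,658; lane-miles total 337.
Blended shares (75% clients served + 25% lane-miles): East Interchange 0.2711; Lower Annex 0.2206; Pioneer Overpass 0.2650; South Greenway 0.2432.
Proportional shares: East Interchange 128,187.80; Lower Annex 104,316.26; Pioneer Overpass 125,300.75; South Greenway 114,995.19.
Rounded to nearest $10: East Interchange $128,190; Lower Annex $104,320; Pioneer Overpass $125,300; South Greenway $115,000. Sum = $472,810.
Difference $472,800 − $472,810 = −$10 applied to largest allocation (East Interchange): East Interchange becomes $128,180.

East Interchange: $128,180 | Lower Annex: $104,320 | Pioneer Overpass: $125,300 | South Greenway: $115,000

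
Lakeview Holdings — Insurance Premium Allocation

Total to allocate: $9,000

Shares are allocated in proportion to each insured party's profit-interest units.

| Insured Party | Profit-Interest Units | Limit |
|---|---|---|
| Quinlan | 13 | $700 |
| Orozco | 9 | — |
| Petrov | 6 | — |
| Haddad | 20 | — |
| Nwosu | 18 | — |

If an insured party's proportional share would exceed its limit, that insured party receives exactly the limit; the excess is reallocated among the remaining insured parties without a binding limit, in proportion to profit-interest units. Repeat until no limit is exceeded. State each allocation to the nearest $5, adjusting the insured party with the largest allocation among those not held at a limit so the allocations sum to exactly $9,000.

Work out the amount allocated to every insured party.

Profit-interest units total: 66.
Pro-rata shares before constraints: Quinlan 1,772.73; Orozco 1,227.27; Petrov 818.18; Haddad 2,727.27; Nwosu 2,454.55.
Held at cap: Quinlan ($700); remaining pool $8,300 reallocated over remaining profit-interest units 53.
Shares after redistribution: Orozco 1,409.43 → $1,410; Petrov 939.62 → $940; Haddad 3,132.08 → $3,130; Nwosu 2,818.87 → $2,820.

Quinlan: $700; Orozco: $1,410; Petrov: $940; Haddad: $3,130; Nwosu: $2,820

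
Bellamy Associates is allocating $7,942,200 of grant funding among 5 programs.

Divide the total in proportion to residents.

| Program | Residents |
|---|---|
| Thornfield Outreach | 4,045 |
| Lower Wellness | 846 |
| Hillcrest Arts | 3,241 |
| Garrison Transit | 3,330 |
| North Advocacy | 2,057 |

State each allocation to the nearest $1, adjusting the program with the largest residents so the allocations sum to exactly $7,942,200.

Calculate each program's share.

Thornfield Outreach: $2,376,373 | Lower Wellness: $497,012 | Hillcrest Arts: $1,904,037 | Garrison Transit: $1,956,323 | North Advocacy: $1,208,455

Sum of residents: 4,045 + 846 + 3,241 + 3,330 + 2,057 = 13,519.
Unrounded shares: Thornfield Outreach 2,376,373.92; Lower Wellness 497,011.70; Hillcrest Arts 1,904,036.56; Garrison Transit 1,956,322.66; North Advocacy 1,208,455.17.
At nearest $1: Thornfield Outreach $2,376,374; Lower Wellness $497,012; Hillcrest Arts $1,904,037; Garrison Transit $1,956,323; North Advocacy $1,208,455. Sum = $7,942,201.
Difference $7,942,200 − $7,942,201 = −$1 applied to largest residents (Thornfield Outreach): Thornfield Outreach becomes $2,376,373.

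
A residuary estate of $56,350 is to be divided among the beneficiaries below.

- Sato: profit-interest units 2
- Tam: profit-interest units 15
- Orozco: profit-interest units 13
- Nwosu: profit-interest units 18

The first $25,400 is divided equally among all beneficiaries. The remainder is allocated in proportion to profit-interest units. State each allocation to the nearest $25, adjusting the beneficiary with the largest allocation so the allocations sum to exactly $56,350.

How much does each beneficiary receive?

Equal tier: $25,400 ÷ 4 = $6,350 apiece.
Remainder $30,950 by profit-interest units (total 48): Sato 1,289.58 → $1,300; Tam 9,671.88 → $9,675; Orozco 8,382.29 → $8,375; Nwosu 11,606.25 → $11,600.
Totals: Sato $6,350 + $1,300 = $7,650; Tam $6,350 + $9,675 = $16,025; Orozco $6,350 + $8,375 = $14,725; Nwosu $6,350 + $11,600 = $17,950.

Sato: $7,650 · Tam: $16,025 · Orozco: $14,725 · Nwosu: $17,950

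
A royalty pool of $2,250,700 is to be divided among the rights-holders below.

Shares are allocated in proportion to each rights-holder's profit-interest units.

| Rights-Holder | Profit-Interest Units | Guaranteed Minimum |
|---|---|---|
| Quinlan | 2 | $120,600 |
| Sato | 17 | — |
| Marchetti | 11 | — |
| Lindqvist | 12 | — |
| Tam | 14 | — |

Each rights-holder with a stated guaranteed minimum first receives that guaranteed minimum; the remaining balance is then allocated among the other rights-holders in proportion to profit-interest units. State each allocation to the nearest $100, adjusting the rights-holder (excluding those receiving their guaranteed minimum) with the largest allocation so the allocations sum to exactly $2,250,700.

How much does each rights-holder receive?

Fund the minimums — Quinlan $120,600. Residual $2,130,100.
Residual split over remaining profit-interest units 54: Sato 670,587.04 → $670,600; Marchetti 433,909.26 → $433,900; Lindqvist 473,355.56 → $473,400; Tam 552,248.15 → $552,200.

Quinlan: $120,600 · Sato: $670,600 · Marchetti: $433,900 · Lindqvist: $473,400 · Tam: $552,200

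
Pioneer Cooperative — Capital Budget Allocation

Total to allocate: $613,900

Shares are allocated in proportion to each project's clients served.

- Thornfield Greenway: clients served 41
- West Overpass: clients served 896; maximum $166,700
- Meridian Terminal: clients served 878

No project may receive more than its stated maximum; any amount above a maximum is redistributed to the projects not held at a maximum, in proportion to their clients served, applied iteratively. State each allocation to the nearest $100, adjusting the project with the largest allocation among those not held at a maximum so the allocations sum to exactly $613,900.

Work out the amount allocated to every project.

Thornfield Greenway: $20,000 | West Overpass: $166,700 | Meridian Terminal: $427,200

Sum of clients served: 1,815.
Unconstrained shares: Thornfield Greenway 13,867.71; West Overpass 303,060.28; Meridian Terminal 296,972.01.
Held at cap: West Overpass ($166,700); residual $447,200 reallocated over remaining clients served 919.
Shares after redistribution: Thornfield Greenway 19,951.25 → $20,000; Meridian Terminal 427,248.75 → $427,200.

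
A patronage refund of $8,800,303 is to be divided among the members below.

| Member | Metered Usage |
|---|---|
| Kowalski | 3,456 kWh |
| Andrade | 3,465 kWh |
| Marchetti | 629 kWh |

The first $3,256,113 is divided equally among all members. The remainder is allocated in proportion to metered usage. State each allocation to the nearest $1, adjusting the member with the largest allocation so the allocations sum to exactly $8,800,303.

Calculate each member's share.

Equal tier: $3,256,113 ÷ 3 = $1,085,371 apiece.
Remainder $5,544,190 by metered usage (total 7,550): Kowalski 2,537,843.79 → $2,537,844; Andrade 2,544,452.76 → $2,544,453; Marchetti 461,893.45 → $461,893.
Totals: Kowalski $1,085,371 + $2,537,844 = $3,623,215; Andrade $1,085,371 + $2,544,453 = $3,629,824; Marchetti $1,085,371 + $461,893 = $1,547,264.

Kowalski: $3,623,215; Andrade: $3,629,824; Marchetti: $1,547,264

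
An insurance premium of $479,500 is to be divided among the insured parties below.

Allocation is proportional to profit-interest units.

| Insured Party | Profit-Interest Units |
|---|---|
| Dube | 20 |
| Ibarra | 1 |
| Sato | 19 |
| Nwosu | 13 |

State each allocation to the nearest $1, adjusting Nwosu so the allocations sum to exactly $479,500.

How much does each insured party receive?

Sum of profit-interest units: 53.
Raw shares: Dube 20/53 × $479,500 = 180,943.40; Ibarra 1/53 × $479,500 = 9,047.17; Sato 19/53 × $479,500 = 171,896.23; Nwosu 13/53 × $479,500 = 117,613.21.
After rounding ($1): Dube $180,943; Ibarra $9,047; Sato $171,896; Nwosu $117,613. Sum = $479,499.
Difference $479,500 − $479,499 = +$1 applied to Nwosu: Nwosu becomes $117,614.

Dube: $180,943; Ibarra: $9,047; Sato: $171,896; Nwosu: $117,614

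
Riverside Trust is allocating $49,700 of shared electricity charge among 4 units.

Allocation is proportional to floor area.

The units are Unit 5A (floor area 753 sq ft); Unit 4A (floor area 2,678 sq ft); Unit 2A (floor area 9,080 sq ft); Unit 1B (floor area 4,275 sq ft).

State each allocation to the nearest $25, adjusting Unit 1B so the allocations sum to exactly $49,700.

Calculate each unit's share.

Total floor area = 16,786.
Raw shares: Unit 5A 753/16,786 × $49,700 = 2,229.48; Unit 4A 2,678/16,786 × $49,700 = 7,929.02; Unit 2A 9,080/16,786 × $49,700 = 26,884.07; Unit 1B 4,275/16,786 × $49,700 = 12,657.42.
At nearest $25: Unit 5A $2,225; Unit 4A $7,925; Unit 2A $26,875; Unit 1B $12,650. Sum = $49,675.
Difference $49,700 − $49,675 = +$25 applied to Unit 1B: Unit 1B becomes $12,675.

Unit 5A: $2,225; Unit 4A: $7,925; Unit 2A: $26,875; Unit 1B: $12,675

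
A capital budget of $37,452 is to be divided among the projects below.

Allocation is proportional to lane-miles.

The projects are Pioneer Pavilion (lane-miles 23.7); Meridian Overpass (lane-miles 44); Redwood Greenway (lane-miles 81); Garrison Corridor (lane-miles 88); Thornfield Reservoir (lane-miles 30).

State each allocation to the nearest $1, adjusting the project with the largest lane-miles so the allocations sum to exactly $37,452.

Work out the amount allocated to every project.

Total lane-miles = 23.7 + 44 + 81 + 88 + 30 = 266.7.
Raw shares: Pioneer Pavilion 3,328.13; Meridian Overpass 6,178.81; Redwood Greenway 11,374.62; Garrison Corridor 12,357.62; Thornfield Reservoir 4,212.82.
At nearest $1: Pioneer Pavilion $3,328; Meridian Overpass $6,179; Redwood Greenway $11,375; Garrison Corridor $12,358; Thornfield Reservoir $4,213. Sum = $37,453.
Difference $37,452 − $37,453 = −$1 applied to largest lane-miles (Garrison Corridor): Garrison Corridor becomes $12,357.

Pioneer Pavilion: $3,328; Meridian Overpass: $6,179; Redwood Greenway: $11,375; Garrison Corridor: $12,357; Thornfield Reservoir: $4,213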